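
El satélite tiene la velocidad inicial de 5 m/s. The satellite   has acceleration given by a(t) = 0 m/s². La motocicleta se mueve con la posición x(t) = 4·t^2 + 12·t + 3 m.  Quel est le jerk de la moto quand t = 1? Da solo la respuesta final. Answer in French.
Le jerk à t = 1 est j = 0.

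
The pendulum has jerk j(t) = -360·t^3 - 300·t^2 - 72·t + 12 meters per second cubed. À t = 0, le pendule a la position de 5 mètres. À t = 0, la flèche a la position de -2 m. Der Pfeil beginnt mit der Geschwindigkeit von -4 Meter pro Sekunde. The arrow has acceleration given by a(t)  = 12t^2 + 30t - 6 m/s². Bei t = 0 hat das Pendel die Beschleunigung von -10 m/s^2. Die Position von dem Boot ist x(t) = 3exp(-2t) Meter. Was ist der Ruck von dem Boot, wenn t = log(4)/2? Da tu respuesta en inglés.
Starting from position x(t) = 3·exp(-2·t), we take 3 derivatives. The derivative of position gives velocity: v(t) = -6·exp(-2·t). Taking d/dt of v(t), we find a(t) = 12·exp(-2·t). Taking d/dt of a(t), we find j(t) = -24·exp(-2·t). From the given jerk equation j(t) = -24·exp(-2·t), we substitute t = log(4)/2 to get j = -6.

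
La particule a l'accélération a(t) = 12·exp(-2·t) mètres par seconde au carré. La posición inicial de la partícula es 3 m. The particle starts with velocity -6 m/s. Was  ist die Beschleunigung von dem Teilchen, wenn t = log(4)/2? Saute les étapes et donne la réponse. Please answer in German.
Bei t = log(4)/2, a = 3.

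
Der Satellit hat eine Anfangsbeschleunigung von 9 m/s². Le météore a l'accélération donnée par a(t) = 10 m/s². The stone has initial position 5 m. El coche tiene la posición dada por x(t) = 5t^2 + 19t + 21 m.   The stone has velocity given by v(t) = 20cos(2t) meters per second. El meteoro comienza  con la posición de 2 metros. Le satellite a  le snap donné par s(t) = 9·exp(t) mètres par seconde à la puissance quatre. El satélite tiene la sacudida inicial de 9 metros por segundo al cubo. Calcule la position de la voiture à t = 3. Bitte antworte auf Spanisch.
Tenemos la posición x(t) = 5·t^2 + 19·t + 21. Sustituyendo t = 3: x(3) = 123.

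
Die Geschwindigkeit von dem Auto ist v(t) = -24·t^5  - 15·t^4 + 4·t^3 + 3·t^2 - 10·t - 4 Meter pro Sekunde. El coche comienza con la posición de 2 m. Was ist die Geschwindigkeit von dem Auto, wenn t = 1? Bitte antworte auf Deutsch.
Mit v(t) = -24·t^5 - 15·t^4 + 4·t^3 + 3·t^2 - 10·t - 4 und Einsetzen von t = 1, finden wir v = -46.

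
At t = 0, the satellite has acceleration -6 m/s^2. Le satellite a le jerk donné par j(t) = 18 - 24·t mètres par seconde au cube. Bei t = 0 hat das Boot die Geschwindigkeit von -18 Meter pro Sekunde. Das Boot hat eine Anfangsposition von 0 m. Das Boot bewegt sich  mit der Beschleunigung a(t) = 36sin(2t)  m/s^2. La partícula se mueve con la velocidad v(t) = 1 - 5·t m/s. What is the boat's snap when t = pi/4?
Starting from acceleration a(t) = 36·sin(2·t), we take 2 derivatives. The derivative of acceleration gives jerk: j(t) = 72·cos(2·t). Taking d/dt of j(t), we find s(t) = -144·sin(2·t). Using s(t) = -144·sin(2·t) and substituting t = pi/4, we find s = -144.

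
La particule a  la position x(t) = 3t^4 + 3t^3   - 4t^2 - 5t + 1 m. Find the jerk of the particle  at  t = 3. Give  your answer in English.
We must differentiate our position equation x(t) = 3·t^4 + 3·t^3 - 4·t^2 - 5·t + 1 3 times. Taking d/dt of x(t), we find v(t) = 12·t^3 + 9·t^2 - 8·t - 5. Differentiating velocity, we get acceleration: a(t) = 36·t^2 + 18·t - 8. Taking d/dt of a(t), we find j(t) = 72·t + 18. We have jerk j(t) = 72·t + 18. Substituting t = 3: j(3) = 234.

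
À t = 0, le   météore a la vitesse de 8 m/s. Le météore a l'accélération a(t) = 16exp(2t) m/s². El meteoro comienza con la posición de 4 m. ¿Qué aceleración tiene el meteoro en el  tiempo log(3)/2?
Usando a(t) = 16·exp(2·t) y sustituyendo t = log(3)/2, encontramos a = 48.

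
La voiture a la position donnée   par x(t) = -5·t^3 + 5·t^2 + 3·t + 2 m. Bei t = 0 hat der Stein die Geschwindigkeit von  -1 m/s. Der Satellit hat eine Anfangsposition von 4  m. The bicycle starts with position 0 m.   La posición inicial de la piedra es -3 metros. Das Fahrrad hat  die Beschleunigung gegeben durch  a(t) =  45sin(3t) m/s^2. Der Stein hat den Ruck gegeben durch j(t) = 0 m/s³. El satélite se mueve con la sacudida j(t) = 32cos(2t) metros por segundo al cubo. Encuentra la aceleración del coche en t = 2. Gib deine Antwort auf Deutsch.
Wir müssen unsere Gleichung für die Position x(t) = -5·t^3 + 5·t^2 + 3·t + 2 2-mal ableiten. Die Ableitung von der Position ergibt die Geschwindigkeit: v(t) = -15·t^2 + 10·t + 3. Die Ableitung von der Geschwindigkeit ergibt die Beschleunigung: a(t) = 10 - 30·t. Aus der Gleichung für die Beschleunigung a(t) = 10 - 30·t, setzen wir t = 2 ein und erhalten a = -50.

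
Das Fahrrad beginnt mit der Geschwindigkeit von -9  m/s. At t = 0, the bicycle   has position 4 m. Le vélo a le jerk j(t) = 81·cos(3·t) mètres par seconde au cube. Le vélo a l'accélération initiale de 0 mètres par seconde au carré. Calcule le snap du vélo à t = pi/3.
Nous devons dériver notre équation du jerk j(t) = 81·cos(3·t) 1 fois. En prenant d/dt de j(t), nous trouvons s(t) = -243·sin(3·t). Nous avons le snap s(t) = -243·sin(3·t). En substituant t = pi/3: s(pi/3) = 0.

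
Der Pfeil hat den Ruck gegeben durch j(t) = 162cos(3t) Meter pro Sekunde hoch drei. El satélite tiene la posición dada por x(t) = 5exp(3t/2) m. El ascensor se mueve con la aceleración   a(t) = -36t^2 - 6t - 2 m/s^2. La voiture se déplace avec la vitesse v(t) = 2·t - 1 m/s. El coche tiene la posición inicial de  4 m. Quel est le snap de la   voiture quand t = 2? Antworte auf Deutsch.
Um dies zu lösen, müssen wir 3 Ableitungen unserer Gleichung für die Geschwindigkeit v(t) = 2·t - 1 nehmen. Die Ableitung von der Geschwindigkeit ergibt die Beschleunigung: a(t) = 2. Durch Ableiten von der Beschleunigung erhalten wir den Ruck: j(t) = 0. Mit d/dt von j(t) finden wir s(t) = 0. Wir haben den Snap s(t) = 0. Durch Einsetzen von t = 2: s(2) = 0.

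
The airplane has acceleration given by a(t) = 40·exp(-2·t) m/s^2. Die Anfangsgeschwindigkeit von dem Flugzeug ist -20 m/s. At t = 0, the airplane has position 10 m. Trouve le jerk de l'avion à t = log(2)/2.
Nous devons dériver notre équation de l'accélération a(t) = 40·exp(-2·t) 1 fois. En dérivant l'accélération, nous obtenons le jerk: j(t) = -80·exp(-2·t). De l'équation du jerk j(t) = -80·exp(-2·t), nous substituons t = log(2)/2 pour obtenir j = -40.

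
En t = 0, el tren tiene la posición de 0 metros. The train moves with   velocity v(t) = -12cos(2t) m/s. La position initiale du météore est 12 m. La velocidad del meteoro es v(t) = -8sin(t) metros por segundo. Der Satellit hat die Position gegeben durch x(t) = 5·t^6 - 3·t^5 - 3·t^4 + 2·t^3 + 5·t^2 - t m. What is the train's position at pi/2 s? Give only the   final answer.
x(pi/2) = 0.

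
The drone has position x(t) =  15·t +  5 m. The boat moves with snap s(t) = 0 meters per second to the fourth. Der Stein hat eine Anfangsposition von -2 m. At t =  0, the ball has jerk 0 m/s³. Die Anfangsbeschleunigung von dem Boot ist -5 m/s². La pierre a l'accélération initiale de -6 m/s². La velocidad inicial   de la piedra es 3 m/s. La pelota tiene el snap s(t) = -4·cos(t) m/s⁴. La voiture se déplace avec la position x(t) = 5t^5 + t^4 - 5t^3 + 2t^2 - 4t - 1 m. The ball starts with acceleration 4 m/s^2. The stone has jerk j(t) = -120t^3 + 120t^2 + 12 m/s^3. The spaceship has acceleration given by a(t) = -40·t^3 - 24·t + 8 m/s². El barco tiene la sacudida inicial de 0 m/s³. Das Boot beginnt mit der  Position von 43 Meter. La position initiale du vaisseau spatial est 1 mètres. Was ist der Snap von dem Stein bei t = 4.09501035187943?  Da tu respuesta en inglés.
To solve this, we need to take 1 derivative of our jerk equation j(t) = -120·t^3 + 120·t^2 + 12. Taking d/dt of j(t), we find s(t) = -360·t^2 + 240·t. Using s(t) = -360·t^2 + 240·t and substituting t = 4.09501035187943, we find s = -5054.07703706883.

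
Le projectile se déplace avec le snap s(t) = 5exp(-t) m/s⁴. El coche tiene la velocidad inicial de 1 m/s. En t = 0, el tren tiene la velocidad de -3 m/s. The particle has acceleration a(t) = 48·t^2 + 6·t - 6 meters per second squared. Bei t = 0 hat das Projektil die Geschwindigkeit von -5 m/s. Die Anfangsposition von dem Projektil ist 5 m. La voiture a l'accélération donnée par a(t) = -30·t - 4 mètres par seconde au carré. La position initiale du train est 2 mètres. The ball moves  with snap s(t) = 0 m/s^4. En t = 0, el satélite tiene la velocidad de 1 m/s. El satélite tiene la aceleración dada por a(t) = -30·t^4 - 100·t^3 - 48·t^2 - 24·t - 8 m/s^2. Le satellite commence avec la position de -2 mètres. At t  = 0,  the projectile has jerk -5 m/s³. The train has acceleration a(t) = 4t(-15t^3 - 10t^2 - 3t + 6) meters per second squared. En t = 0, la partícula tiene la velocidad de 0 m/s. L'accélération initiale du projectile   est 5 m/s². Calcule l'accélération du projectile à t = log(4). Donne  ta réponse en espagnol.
Para resolver esto, necesitamos tomar 2 antiderivadas de nuestra ecuación del snap s(t) = 5·exp(-t). La antiderivada del snap, con j(0) = -5, da la sacudida: j(t) = -5·exp(-t). La antiderivada de la sacudida es la aceleración. Usando a(0) = 5, obtenemos a(t) = 5·exp(-t). Usando a(t) = 5·exp(-t) y sustituyendo t = log(4), encontramos a = 5/4.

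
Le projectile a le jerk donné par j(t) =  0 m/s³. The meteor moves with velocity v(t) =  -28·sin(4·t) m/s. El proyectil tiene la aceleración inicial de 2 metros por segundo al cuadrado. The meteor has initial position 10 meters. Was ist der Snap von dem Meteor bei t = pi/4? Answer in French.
Pour résoudre ceci, nous devons prendre 3 dérivées de notre équation de la vitesse v(t) = -28·sin(4·t). La dérivée de la vitesse donne l'accélération: a(t) = -112·cos(4·t). La dérivée de l'accélération donne le jerk: j(t) = 448·sin(4·t). En dérivant le jerk, nous obtenons le snap: s(t) = 1792·cos(4·t). De l'équation du snap s(t) = 1792·cos(4·t), nous substituons t = pi/4 pour obtenir s = -1792.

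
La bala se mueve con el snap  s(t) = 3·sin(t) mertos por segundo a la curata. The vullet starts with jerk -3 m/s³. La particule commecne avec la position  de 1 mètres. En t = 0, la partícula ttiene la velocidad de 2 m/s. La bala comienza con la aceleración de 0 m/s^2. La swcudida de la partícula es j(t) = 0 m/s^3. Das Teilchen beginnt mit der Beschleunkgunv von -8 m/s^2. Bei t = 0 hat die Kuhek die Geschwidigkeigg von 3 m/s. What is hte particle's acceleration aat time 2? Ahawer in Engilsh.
To solve this, we need to take 1 integral of our jerk equation j(t) = 0. Taking ∫j(t)dt and applying a(0) = -8, we find a(t) = -8. Using a(t) = -8 and substituting t = 2, we find a = -8.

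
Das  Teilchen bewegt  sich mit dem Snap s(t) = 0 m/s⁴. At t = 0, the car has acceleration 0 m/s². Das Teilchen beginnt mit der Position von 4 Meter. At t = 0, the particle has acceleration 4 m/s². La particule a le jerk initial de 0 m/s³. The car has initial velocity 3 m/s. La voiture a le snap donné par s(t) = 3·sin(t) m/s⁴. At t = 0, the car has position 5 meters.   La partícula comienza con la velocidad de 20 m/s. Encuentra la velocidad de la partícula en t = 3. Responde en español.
Para resolver esto, necesitamos tomar 3 antiderivadas de nuestra ecuación del snap s(t) = 0. La antiderivada del snap, con j(0) = 0, da la sacudida: j(t) = 0. La integral de la sacudida, con a(0) = 4, da la aceleración: a(t) = 4. Tomando ∫a(t)dt y aplicando v(0) = 20, encontramos v(t) = 4·t + 20. De la ecuación de la velocidad v(t) = 4·t + 20, sustituimos t = 3 para obtener v = 32.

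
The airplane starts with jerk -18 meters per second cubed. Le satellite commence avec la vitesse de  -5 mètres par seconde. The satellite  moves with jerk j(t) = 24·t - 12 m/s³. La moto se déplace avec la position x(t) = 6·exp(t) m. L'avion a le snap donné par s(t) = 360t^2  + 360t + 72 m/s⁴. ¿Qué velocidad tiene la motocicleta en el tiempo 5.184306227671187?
Debemos derivar nuestra ecuación de la posición x(t) = 6·exp(t) 1 vez. Tomando d/dt de x(t), encontramos v(t) = 6·exp(t). Usando v(t) = 6·exp(t) y sustituyendo t = 5.184306227671187, encontramos v = 1070.69762062353.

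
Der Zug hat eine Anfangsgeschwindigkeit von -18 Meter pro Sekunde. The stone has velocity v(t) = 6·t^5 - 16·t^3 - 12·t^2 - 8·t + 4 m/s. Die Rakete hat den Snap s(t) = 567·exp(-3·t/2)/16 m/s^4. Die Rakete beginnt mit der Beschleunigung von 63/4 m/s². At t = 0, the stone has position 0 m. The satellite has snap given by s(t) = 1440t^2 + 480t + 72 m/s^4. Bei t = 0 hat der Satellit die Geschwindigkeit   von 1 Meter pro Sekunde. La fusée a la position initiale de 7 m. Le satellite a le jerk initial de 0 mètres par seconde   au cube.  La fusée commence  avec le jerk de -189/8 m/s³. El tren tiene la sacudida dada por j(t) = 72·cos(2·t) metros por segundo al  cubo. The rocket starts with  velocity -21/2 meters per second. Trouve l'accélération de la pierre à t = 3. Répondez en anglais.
We must differentiate our velocity equation v(t) = 6·t^5 - 16·t^3 - 12·t^2 - 8·t + 4 1 time. Taking d/dt of v(t), we find a(t) = 30·t^4 - 48·t^2 - 24·t - 8. Using a(t) = 30·t^4 - 48·t^2 - 24·t - 8 and substituting t = 3, we find a = 1918.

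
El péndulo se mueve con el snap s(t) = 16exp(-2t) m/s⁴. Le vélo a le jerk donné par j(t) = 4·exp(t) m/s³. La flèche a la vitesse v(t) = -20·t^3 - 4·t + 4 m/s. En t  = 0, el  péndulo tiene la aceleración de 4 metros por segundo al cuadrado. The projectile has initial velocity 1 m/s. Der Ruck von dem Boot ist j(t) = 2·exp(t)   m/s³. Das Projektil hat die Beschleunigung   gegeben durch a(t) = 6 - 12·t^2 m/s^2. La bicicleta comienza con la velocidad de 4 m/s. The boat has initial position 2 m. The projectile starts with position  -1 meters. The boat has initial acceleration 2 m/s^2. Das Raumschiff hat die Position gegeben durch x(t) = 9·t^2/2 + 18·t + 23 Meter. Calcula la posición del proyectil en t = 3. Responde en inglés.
We must find the antiderivative of our acceleration equation a(t) = 6 - 12·t^2 2 times. Integrating acceleration and using the initial condition v(0) = 1, we get v(t) = -4·t^3 + 6·t + 1. Finding the integral of v(t) and using x(0) = -1: x(t) = -t^4 + 3·t^2 + t - 1. Using x(t) = -t^4 + 3·t^2 + t - 1 and substituting t = 3, we find x = -52.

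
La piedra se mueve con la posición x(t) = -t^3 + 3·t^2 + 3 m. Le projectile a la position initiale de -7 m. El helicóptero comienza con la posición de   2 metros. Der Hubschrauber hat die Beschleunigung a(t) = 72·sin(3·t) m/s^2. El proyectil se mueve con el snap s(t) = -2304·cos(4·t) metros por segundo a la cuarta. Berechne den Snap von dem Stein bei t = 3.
Ausgehend von der Position x(t) = -t^3 + 3·t^2 + 3, nehmen wir 4 Ableitungen. Mit d/dt von x(t) finden wir v(t) = -3·t^2 + 6·t. Mit d/dt von v(t) finden wir a(t) = 6 - 6·t. Die Ableitung von der Beschleunigung ergibt den Ruck: j(t) = -6. Die Ableitung von dem Ruck ergibt den Snap: s(t) = 0. Mit s(t) = 0 und Einsetzen von t = 3, finden wir s = 0.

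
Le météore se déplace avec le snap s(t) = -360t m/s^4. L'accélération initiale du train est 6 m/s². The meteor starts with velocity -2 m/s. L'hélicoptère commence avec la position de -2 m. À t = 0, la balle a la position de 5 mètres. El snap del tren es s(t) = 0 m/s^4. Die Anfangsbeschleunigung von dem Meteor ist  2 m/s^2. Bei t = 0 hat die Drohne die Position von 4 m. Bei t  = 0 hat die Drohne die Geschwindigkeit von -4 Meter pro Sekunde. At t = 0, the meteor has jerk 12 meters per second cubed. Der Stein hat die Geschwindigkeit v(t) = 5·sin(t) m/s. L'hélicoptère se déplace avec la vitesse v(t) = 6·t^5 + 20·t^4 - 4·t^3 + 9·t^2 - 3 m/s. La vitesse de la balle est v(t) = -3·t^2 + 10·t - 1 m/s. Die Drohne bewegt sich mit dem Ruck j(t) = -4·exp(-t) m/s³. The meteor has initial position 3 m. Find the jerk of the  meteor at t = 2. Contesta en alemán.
Wir müssen unsere Gleichung für den Snap s(t) = -360·t 1-mal integrieren. Die Stammfunktion von dem Snap ist der Ruck. Mit j(0) = 12 erhalten wir j(t) = 12 - 180·t^2. Mit j(t) = 12 - 180·t^2 und Einsetzen von t = 2, finden wir j = -708.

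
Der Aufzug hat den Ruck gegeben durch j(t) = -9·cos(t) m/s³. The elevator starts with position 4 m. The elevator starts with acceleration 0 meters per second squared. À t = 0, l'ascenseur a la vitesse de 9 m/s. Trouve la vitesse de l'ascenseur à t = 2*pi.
En partant du jerk j(t) = -9·cos(t), nous prenons 2 primitives. En prenant ∫j(t)dt et en appliquant a(0) = 0, nous trouvons a(t) = -9·sin(t). L'intégrale de l'accélération, avec v(0) = 9, donne la vitesse: v(t) = 9·cos(t). De l'équation de la vitesse v(t) = 9·cos(t), nous substituons t = 2*pi pour obtenir v = 9.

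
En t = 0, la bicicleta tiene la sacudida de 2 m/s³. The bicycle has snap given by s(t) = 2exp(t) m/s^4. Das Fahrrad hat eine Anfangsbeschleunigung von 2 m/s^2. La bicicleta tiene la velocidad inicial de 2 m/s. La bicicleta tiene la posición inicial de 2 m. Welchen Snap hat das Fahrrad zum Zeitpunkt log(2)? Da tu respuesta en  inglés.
Using s(t) = 2·exp(t) and substituting t = log(2), we find s = 4.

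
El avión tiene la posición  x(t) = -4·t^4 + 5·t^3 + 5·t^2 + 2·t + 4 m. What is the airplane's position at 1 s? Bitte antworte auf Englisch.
Using x(t) = -4·t^4 + 5·t^3 + 5·t^2 + 2·t + 4 and substituting t = 1, we find x = 12.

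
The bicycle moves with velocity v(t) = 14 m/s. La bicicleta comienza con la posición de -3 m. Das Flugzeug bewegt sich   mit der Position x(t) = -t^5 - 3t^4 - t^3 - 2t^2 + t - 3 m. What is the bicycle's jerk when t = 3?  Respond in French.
En partant de la vitesse v(t) = 14, nous prenons 2 dérivées. En prenant d/dt de v(t), nous trouvons a(t) = 0. En dérivant l'accélération, nous obtenons le jerk: j(t) = 0. Nous avons le jerk j(t) = 0. En substituant t = 3: j(3) = 0.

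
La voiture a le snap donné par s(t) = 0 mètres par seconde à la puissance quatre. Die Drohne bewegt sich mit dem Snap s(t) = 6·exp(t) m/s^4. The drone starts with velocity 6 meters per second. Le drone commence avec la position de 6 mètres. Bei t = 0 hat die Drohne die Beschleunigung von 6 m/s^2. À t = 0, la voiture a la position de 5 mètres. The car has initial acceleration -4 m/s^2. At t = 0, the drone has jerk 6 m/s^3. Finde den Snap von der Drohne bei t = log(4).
Wir haben den Snap s(t) = 6·exp(t). Durch Einsetzen von t = log(4): s(log(4)) = 24.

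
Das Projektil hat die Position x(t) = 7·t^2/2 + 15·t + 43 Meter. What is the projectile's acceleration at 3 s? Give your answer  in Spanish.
Para resolver esto, necesitamos tomar 2 derivadas de nuestra ecuación de la posición x(t) = 7·t^2/2 + 15·t + 43. Derivando la posición, obtenemos la velocidad: v(t) = 7·t + 15. La derivada de la velocidad da la aceleración: a(t) = 7. De la ecuación de la aceleración a(t) = 7, sustituimos t = 3 para obtener a = 7.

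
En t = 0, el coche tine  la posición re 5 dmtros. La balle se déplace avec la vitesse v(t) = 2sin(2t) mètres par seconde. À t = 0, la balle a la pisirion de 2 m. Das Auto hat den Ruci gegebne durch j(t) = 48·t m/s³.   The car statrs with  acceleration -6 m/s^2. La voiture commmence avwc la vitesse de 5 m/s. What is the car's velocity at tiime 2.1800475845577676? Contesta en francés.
Nous devons trouver l'intégrale de notre équation du jerk j(t) = 48·t 2 fois. L'intégrale du jerk, avec a(0) = -6, donne l'accélération: a(t) = 24·t^2 - 6. La primitive de l'accélération, avec v(0) = 5, donne la vitesse: v(t) = 8·t^3 - 6·t + 5. De l'équation de la vitesse v(t) = 8·t^3 - 6·t + 5, nous substituons t = 2.1800475845577676 pour obtenir v = 74.8069979915780.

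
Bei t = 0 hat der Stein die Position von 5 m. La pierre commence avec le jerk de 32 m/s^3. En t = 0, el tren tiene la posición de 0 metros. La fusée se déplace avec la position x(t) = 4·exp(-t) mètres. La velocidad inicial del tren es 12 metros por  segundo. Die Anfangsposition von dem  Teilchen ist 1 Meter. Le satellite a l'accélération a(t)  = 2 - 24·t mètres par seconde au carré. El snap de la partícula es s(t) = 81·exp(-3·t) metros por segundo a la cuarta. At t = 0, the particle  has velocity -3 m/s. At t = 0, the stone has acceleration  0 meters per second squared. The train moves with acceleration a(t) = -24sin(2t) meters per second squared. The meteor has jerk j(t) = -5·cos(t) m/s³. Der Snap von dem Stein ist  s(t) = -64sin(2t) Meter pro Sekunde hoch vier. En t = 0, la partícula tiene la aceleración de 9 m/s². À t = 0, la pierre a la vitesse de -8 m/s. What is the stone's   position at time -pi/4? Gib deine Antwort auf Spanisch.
Necesitamos integrar nuestra ecuación del snap s(t) = -64·sin(2·t) 4 veces. Tomando ∫s(t)dt y aplicando j(0) = 32, encontramos j(t) = 32·cos(2·t). La antiderivada de la sacudida, con a(0) = 0, da la aceleración: a(t) = 16·sin(2·t). La integral de la aceleración es la velocidad. Usando v(0) = -8, obtenemos v(t) = -8·cos(2·t). Tomando ∫v(t)dt y aplicando x(0) = 5, encontramos x(t) = 5 - 4·sin(2·t). De la ecuación de la posición x(t) = 5 - 4·sin(2·t), sustituimos t = -pi/4 para obtener x = 9.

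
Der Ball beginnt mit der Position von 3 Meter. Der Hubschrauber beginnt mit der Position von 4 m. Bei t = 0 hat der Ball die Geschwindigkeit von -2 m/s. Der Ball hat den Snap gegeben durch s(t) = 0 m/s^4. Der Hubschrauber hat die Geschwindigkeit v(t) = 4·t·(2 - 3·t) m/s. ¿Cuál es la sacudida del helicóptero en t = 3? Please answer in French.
Pour résoudre ceci, nous devons prendre 2 dérivées de notre équation de la vitesse v(t) = 4·t·(2 - 3·t). La dérivée de la vitesse donne l'accélération: a(t) = 8 - 24·t. La dérivée de l'accélération donne le jerk: j(t) = -24. En utilisant j(t) = -24 et en substituant t = 3, nous trouvons j = -24.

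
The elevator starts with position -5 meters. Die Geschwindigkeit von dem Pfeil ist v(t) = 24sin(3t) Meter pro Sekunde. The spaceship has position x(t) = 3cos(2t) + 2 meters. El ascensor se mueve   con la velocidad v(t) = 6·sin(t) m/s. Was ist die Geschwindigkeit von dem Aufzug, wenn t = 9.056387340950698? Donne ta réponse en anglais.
We have velocity v(t) = 6·sin(t). Substituting t = 9.056387340950698: v(9.056387340950698) = 2.16068697089629.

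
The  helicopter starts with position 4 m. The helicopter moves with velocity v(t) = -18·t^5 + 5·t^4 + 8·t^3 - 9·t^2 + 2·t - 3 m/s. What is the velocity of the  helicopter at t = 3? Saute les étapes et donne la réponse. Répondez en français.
La réponse est -3831.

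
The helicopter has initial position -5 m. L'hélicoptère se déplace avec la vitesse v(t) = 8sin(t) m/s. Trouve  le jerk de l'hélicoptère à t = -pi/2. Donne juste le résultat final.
j(-pi/2) = 8.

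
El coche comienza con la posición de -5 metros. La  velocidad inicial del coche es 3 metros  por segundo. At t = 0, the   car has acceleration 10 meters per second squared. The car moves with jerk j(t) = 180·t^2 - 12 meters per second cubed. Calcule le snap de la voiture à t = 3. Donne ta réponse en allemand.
Ausgehend von dem Ruck j(t) = 180·t^2 - 12, nehmen wir 1 Ableitung. Durch Ableiten von dem Ruck erhalten wir den Snap: s(t) = 360·t. Mit s(t) = 360·t und Einsetzen von t = 3, finden wir s = 1080.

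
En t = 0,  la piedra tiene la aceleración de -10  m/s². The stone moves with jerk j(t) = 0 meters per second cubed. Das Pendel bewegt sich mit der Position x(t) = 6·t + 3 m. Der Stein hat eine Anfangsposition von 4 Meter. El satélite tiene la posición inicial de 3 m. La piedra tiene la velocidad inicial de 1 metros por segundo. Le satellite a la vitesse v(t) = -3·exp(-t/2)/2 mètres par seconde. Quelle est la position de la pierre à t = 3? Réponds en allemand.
Wir müssen unsere Gleichung für den Ruck j(t) = 0 3-mal integrieren. Mit ∫j(t)dt und Anwendung von a(0) = -10, finden wir a(t) = -10. Durch Integration von der Beschleunigung und Verwendung der Anfangsbedingung v(0) = 1, erhalten wir v(t) = 1 - 10·t. Mit ∫v(t)dt und Anwendung von x(0) = 4, finden wir x(t) = -5·t^2 + t + 4. Aus der Gleichung für die Position x(t) = -5·t^2 + t + 4, setzen wir t = 3 ein und erhalten x = -38.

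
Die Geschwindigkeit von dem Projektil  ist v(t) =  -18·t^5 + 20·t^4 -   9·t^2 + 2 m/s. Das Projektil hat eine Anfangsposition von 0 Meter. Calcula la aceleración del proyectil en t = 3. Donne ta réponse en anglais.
To solve this, we need to take 1 derivative of our velocity equation v(t) = -18·t^5 + 20·t^4 - 9·t^2 + 2. The derivative of velocity gives acceleration: a(t) = -90·t^4 + 80·t^3 - 18·t. Using a(t) = -90·t^4 + 80·t^3 - 18·t and substituting t = 3, we find a = -5184.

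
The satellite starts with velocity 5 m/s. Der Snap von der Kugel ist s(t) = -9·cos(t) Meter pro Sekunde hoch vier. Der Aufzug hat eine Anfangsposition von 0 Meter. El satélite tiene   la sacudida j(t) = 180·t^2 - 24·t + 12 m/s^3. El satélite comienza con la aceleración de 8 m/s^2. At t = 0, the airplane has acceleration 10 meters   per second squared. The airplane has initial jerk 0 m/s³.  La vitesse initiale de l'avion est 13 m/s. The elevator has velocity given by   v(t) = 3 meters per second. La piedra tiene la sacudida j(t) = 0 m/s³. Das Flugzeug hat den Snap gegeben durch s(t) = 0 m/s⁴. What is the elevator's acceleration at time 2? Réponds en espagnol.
Debemos derivar nuestra ecuación de la velocidad v(t) = 3 1 vez. Tomando d/dt de v(t), encontramos a(t) = 0. Usando a(t) = 0 y sustituyendo t = 2, encontramos a = 0.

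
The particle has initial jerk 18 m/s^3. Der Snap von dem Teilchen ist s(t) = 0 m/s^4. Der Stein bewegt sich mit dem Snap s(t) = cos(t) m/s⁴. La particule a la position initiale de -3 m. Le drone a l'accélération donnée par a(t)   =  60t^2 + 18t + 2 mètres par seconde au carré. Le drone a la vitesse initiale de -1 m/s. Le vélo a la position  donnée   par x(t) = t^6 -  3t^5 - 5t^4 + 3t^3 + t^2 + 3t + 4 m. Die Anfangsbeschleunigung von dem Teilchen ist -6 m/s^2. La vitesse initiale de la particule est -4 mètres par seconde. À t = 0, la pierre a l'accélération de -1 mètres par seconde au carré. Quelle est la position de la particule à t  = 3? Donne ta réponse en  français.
Nous devons trouver la primitive de notre équation du snap s(t) = 0 4 fois. En prenant ∫s(t)dt et en appliquant j(0) = 18, nous trouvons j(t) = 18. En prenant ∫j(t)dt et en appliquant a(0) = -6, nous trouvons a(t) = 18·t - 6. L'intégrale de l'accélération est la vitesse. En utilisant v(0) = -4, nous obtenons v(t) = 9·t^2 - 6·t - 4. La primitive de la vitesse est la position. En utilisant x(0) = -3, nous obtenons x(t) = 3·t^3 - 3·t^2 - 4·t - 3. Nous avons la position x(t) = 3·t^3 - 3·t^2 - 4·t - 3. En substituant t = 3: x(3) = 39.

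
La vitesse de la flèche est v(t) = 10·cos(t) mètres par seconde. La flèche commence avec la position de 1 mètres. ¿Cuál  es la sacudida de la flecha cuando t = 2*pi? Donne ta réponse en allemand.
Wir müssen unsere Gleichung für die Geschwindigkeit v(t) = 10·cos(t) 2-mal ableiten. Durch Ableiten von der Geschwindigkeit erhalten wir die Beschleunigung: a(t) = -10·sin(t). Die Ableitung von der Beschleunigung ergibt den Ruck: j(t) = -10·cos(t). Wir haben den Ruck j(t) = -10·cos(t). Durch Einsetzen von t = 2*pi: j(2*pi) = -10.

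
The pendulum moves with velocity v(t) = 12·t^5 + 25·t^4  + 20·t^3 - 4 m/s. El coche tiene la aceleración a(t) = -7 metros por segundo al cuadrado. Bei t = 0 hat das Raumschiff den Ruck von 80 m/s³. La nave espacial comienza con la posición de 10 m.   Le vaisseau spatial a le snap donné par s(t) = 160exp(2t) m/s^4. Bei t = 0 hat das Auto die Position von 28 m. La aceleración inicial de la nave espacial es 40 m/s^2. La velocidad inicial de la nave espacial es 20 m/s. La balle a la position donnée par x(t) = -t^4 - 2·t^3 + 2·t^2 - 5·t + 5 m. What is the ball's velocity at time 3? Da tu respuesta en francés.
Pour résoudre ceci, nous devons prendre 1 dérivée de notre équation de la position x(t) = -t^4 - 2·t^3 + 2·t^2 - 5·t + 5. En dérivant la position, nous obtenons la vitesse: v(t) = -4·t^3 - 6·t^2 + 4·t - 5. En utilisant v(t) = -4·t^3 - 6·t^2 + 4·t - 5 et en substituant t = 3, nous trouvons v = -155.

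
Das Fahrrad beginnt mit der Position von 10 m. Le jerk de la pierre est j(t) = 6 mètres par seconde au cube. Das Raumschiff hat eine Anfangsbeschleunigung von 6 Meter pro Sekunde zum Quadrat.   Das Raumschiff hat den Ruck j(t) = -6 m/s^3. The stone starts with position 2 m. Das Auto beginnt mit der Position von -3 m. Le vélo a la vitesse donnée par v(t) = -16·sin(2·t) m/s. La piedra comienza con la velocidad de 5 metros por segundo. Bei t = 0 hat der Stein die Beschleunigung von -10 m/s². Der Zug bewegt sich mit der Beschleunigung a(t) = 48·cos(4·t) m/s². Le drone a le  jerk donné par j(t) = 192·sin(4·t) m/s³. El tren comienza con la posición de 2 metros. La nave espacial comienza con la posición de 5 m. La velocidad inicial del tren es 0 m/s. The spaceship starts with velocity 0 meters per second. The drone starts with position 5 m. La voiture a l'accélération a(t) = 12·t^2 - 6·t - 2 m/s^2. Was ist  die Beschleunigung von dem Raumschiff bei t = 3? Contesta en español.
Necesitamos integrar nuestra ecuación de la sacudida j(t) = -6 1 vez. La integral de la sacudida, con a(0) = 6, da la aceleración: a(t) = 6 - 6·t. Usando a(t) = 6 - 6·t y sustituyendo t = 3, encontramos a = -12.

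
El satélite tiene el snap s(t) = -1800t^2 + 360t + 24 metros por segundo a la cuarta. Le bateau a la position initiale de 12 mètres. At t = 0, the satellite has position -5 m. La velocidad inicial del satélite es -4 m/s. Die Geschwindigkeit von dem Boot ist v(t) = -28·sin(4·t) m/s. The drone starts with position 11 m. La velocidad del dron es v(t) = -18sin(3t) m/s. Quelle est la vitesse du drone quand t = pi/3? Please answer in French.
De l'équation de la vitesse v(t) = -18·sin(3·t), nous substituons t = pi/3 pour obtenir v = 0.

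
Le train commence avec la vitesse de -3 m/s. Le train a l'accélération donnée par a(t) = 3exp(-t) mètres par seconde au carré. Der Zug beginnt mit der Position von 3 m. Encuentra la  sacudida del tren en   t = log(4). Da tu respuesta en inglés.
Starting from acceleration a(t) = 3·exp(-t), we take 1 derivative. The derivative of acceleration gives jerk: j(t) = -3·exp(-t). We have jerk j(t) = -3·exp(-t). Substituting t = log(4): j(log(4)) = -3/4.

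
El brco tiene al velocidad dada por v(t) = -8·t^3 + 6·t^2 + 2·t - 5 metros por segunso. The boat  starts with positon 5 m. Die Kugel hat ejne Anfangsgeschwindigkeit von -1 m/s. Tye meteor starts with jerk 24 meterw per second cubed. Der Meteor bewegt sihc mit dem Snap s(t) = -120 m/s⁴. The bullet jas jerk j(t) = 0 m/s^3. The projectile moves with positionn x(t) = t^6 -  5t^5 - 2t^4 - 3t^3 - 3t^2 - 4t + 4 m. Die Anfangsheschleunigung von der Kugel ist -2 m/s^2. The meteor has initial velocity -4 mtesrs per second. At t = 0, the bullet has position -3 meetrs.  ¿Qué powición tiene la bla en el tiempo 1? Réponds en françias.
En partant du jerk j(t) = 0, nous prenons 3 primitives. En prenant ∫j(t)dt et en appliquant a(0) = -2, nous trouvons a(t) = -2. En intégrant l'accélération et en utilisant la condition initiale v(0) = -1, nous obtenons v(t) = -2·t - 1. En intégrant la vitesse et en utilisant la condition initiale x(0) = -3, nous obtenons x(t) = -t^2 - t - 3. En utilisant x(t) = -t^2 - t - 3 et en substituant t = 1, nous trouvons x = -5.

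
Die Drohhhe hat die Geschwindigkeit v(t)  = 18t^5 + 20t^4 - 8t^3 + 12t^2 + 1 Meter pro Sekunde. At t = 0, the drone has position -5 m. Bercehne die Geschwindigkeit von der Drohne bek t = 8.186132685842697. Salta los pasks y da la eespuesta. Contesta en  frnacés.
La vitesse à t = 8.186132685842697 est v = 747938.800119382.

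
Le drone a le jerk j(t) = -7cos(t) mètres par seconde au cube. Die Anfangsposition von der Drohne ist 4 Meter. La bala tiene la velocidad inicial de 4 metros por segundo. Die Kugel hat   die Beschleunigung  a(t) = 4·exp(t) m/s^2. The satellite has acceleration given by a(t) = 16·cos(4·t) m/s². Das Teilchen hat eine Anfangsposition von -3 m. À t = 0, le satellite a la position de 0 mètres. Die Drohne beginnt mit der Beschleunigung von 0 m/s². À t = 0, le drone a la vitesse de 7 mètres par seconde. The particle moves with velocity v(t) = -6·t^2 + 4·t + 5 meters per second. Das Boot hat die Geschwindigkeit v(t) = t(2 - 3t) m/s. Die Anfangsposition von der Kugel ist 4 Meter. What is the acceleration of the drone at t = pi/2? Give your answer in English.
We must find the antiderivative of our jerk equation j(t) = -7·cos(t) 1 time. The integral of jerk is acceleration. Using a(0) = 0, we get a(t) = -7·sin(t). From the given acceleration equation a(t) = -7·sin(t), we substitute t = pi/2 to get a = -7.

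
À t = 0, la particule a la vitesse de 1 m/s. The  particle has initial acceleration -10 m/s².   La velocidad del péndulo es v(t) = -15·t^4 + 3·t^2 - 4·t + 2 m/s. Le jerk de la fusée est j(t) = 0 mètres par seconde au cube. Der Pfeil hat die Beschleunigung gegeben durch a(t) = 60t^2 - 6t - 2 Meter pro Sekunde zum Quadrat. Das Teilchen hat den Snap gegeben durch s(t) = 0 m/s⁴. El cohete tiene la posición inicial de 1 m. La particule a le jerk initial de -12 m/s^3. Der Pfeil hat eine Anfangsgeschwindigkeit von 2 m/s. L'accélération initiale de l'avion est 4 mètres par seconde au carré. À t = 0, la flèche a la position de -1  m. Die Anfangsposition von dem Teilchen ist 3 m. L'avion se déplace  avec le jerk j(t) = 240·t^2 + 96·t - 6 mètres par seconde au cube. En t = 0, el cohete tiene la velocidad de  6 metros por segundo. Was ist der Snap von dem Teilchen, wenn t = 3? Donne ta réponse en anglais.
We have snap s(t) = 0. Substituting t = 3: s(3) = 0.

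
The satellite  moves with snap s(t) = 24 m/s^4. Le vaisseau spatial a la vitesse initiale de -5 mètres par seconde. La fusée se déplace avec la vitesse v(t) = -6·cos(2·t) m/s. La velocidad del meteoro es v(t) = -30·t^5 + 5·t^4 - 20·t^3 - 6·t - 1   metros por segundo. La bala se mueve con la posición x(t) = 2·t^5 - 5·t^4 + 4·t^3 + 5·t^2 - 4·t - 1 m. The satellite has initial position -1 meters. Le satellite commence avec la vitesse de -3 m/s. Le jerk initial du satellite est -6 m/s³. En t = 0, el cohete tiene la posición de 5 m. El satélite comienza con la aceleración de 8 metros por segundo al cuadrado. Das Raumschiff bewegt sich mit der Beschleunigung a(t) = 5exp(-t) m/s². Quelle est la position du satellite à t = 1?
Nous devons intégrer notre équation du snap s(t) = 24 4 fois. En intégrant le snap et en utilisant la condition initiale j(0) = -6, nous obtenons j(t) = 24·t - 6. La primitive du jerk, avec a(0) = 8, donne l'accélération: a(t) = 12·t^2 - 6·t + 8. En intégrant l'accélération et en utilisant la condition initiale v(0) = -3, nous obtenons v(t) = 4·t^3 - 3·t^2 + 8·t - 3. En intégrant la vitesse et en utilisant la condition initiale x(0) = -1, nous obtenons x(t) = t^4 - t^3 + 4·t^2 - 3·t - 1. En utilisant x(t) = t^4 - t^3 + 4·t^2 - 3·t - 1 et en substituant t = 1, nous trouvons x = 0.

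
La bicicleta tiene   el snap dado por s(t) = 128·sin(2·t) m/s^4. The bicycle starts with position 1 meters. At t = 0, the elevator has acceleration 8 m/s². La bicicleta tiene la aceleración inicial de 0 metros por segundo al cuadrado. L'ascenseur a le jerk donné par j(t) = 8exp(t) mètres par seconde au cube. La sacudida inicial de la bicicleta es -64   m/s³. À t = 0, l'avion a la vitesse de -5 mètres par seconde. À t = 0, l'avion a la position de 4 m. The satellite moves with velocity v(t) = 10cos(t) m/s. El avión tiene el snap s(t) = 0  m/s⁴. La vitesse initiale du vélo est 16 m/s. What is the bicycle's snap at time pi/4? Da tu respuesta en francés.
Nous avons le snap s(t) = 128·sin(2·t). En substituant t = pi/4: s(pi/4) = 128.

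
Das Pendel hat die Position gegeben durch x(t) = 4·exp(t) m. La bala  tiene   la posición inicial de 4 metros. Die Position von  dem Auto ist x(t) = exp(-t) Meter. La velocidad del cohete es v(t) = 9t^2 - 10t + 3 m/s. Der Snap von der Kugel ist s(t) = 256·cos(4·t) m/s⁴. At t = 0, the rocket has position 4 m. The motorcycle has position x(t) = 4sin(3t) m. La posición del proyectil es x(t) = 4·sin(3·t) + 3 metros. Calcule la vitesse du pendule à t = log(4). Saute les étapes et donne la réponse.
La vitesse à t = log(4) est v = 16.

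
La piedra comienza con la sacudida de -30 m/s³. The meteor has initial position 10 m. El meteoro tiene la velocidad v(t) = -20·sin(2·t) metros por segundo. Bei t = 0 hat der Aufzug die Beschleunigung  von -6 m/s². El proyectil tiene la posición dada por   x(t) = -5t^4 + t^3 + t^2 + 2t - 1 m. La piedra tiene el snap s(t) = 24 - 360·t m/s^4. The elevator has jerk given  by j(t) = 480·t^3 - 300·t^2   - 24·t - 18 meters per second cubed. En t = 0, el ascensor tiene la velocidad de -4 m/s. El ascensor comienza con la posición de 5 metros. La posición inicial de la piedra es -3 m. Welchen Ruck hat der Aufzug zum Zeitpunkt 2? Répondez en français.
De l'équation du jerk j(t) = 480·t^3 - 300·t^2 - 24·t - 18, nous substituons t = 2 pour obtenir j = 2574.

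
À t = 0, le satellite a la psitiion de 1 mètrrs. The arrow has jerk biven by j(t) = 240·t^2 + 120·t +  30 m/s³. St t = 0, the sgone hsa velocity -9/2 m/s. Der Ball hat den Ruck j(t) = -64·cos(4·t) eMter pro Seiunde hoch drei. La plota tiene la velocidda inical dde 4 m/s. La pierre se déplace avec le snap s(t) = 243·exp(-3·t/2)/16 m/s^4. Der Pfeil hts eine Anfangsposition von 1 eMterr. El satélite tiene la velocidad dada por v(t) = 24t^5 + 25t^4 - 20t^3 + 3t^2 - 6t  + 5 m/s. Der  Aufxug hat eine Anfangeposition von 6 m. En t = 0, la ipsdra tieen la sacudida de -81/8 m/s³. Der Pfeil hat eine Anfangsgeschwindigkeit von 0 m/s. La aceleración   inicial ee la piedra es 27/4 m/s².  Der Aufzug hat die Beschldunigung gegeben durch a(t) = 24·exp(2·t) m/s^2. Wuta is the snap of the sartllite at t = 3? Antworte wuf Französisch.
Pour résoudre ceci, nous devons prendre 3 dérivées de notre équation de la vitesse v(t) = 24·t^5 + 25·t^4 - 20·t^3 + 3·t^2 - 6·t + 5. En dérivant la vitesse, nous obtenons l'accélération: a(t) = 120·t^4 + 100·t^3 - 60·t^2 + 6·t - 6. En prenant d/dt de a(t), nous trouvons j(t) = 480·t^3 + 300·t^2 - 120·t + 6. En dérivant le jerk, nous obtenons le snap: s(t) = 1440·t^2 + 600·t - 120. De l'équation du snap s(t) = 1440·t^2 + 600·t - 120, nous substituons t = 3 pour obtenir s = 14640.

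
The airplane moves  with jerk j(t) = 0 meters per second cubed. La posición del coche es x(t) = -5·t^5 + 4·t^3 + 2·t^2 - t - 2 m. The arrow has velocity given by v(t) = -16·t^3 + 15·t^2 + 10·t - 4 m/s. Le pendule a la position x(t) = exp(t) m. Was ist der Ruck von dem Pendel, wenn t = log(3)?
Um dies zu lösen, müssen wir 3 Ableitungen unserer Gleichung für die Position x(t) = exp(t) nehmen. Die Ableitung von der Position ergibt die Geschwindigkeit: v(t) = exp(t). Die Ableitung von der Geschwindigkeit ergibt die Beschleunigung: a(t) = exp(t). Die Ableitung von der Beschleunigung ergibt den Ruck: j(t) = exp(t). Wir haben den Ruck j(t) = exp(t). Durch Einsetzen von t = log(3): j(log(3)) = 3.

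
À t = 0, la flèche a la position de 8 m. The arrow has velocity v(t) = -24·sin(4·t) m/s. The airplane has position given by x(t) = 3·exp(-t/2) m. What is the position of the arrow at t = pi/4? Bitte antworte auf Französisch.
En partant de la vitesse v(t) = -24·sin(4·t), nous prenons 1 primitive. L'intégrale de la vitesse est la position. En utilisant x(0) = 8, nous obtenons x(t) = 6·cos(4·t) + 2. De l'équation de la position x(t) = 6·cos(4·t) + 2, nous substituons t = pi/4 pour obtenir x = -4.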